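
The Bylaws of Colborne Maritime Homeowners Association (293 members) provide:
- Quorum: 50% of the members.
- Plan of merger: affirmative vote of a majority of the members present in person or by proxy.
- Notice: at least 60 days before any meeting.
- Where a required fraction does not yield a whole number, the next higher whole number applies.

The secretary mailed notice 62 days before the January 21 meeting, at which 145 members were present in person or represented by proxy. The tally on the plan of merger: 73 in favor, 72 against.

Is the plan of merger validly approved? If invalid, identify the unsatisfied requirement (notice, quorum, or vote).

Invalid — quorum requirement not satisfied.

Notice: 62 days given; 60 required. Satisfied.
Quorum: 50% of 293 = 146.50, rounded up to 147; 145 present. Not satisfied.
Vote: requires a majority of those present (145); a majority of 145 is 73, so 73 needed; 73 in favor. Satisfied.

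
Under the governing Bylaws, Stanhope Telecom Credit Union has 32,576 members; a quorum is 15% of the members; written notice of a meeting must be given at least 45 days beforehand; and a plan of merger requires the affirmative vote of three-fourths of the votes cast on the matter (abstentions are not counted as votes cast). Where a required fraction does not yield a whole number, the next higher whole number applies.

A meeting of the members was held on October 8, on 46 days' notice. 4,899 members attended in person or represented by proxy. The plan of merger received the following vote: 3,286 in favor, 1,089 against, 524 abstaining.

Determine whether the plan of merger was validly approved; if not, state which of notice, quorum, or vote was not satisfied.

Valid — all requirements satisfied.

Notice: 46 days given; 45 required. Satisfied.
Quorum: 15% of 32,576 = 4,886.40, rounded up to 4,887; 4,899 present. Satisfied.
Vote: requires three-fourths of the votes cast (4,899 − 524 abstaining = 4,375); 3/4 of 4375 = 3281.25, rounded up to 3282, so 3,282 needed; 3,286 in favor. Satisfied.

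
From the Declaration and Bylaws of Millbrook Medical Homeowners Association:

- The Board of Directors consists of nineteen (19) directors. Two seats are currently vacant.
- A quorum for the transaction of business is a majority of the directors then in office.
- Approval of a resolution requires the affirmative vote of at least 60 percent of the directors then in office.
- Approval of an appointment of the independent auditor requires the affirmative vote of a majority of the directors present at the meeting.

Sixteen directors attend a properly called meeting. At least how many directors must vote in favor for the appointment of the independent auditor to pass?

9

The appointment of the independent auditor requires a majority of the directors present (16).
A majority of 16 is 9.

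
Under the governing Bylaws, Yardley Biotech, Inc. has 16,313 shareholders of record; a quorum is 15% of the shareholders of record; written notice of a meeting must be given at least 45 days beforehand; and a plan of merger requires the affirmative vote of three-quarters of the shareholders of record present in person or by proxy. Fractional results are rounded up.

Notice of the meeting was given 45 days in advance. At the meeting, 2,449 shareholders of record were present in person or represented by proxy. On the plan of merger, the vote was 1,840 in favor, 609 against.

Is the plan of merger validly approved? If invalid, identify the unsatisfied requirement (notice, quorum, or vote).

Valid — all requirements satisfied.

Notice: 45 days given; 45 required. Satisfied.
Quorum: 15% of 16,313 = 2,446.95, rounded up to 2,447; 2,449 present. Satisfied.
Vote: requires three-fourths of those present (2,449); 3/4 of 2449 = 1836.75, rounded up to 1837, so 1,837 needed; 1,840 in favor. Satisfied.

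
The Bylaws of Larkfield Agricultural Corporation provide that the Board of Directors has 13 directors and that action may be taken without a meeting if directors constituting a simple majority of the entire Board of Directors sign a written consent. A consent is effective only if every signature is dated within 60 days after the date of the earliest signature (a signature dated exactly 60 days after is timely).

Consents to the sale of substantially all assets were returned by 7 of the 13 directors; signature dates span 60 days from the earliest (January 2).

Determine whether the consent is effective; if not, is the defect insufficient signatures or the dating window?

Signatures required: a simple majority of 13 — a majority of 13 is 7, so 7 needed; 7 signed. Sufficient.
Dating window: the latest signature is 60 days after the earliest; the limit is 60 days. Within the window.

Effective — both the signature and dating-window requirements are satisfied.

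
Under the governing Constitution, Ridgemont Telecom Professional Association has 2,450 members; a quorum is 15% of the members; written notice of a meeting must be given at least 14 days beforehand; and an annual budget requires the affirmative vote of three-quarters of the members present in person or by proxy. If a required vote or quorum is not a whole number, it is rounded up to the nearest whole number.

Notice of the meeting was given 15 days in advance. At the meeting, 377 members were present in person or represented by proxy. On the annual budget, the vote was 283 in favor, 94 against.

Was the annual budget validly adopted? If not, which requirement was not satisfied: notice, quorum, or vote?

Valid — all requirements satisfied.

Notice: 15 days given; 14 required. Satisfied.
Quorum: 15% of 2,450 = 367.50, rounded up to 368; 377 present. Satisfied.
Vote: requires three-fourths of those present (377); 3/4 of 377 = 282.75, rounded up to 283, so 283 needed; 283 in favor. Satisfied.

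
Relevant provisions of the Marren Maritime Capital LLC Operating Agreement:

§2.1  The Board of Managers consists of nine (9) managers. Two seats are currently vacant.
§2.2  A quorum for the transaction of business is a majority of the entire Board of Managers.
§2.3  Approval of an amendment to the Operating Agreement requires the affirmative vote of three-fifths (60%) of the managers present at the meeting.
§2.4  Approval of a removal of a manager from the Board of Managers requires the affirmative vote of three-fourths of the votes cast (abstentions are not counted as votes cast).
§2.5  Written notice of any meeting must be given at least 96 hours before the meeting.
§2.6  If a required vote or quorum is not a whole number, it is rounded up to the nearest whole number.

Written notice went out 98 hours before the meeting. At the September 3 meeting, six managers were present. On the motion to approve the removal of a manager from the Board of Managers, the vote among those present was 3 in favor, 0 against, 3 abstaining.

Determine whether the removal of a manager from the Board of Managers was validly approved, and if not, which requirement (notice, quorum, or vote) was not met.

Valid — all requirements satisfied.

Notice: 98 hours given; 96 required (98 ≥ 96). Satisfied.
Quorum: 6 present; quorum is 5. Satisfied.
Vote: the removal of a manager from the Board of Managers requires three-fourths of the votes cast (6 present − 3 abstaining = 3). 3/4 of 3 = 2.25, rounded up to 3, so 3 affirmative votes are needed; 3 voted in favor. Satisfied.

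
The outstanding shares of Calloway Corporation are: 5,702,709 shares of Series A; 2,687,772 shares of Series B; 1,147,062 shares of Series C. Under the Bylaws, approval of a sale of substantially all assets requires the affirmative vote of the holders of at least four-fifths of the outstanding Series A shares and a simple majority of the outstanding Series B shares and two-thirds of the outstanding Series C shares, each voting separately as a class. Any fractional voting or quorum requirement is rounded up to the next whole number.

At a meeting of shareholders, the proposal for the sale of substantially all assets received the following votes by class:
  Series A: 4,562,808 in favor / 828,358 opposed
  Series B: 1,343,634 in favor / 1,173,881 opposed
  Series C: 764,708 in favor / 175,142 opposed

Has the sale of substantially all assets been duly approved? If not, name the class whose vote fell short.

Not approved — the Series B shares did not give the required vote.

Series A: 4/5 of 5702709 = 4562167.20, rounded up to 4562168; 4,562,168 required, 4,562,808 in favor — approved.
Series B: a majority of 2687772 is 1343887; 1,343,887 required, 1,343,634 in favor — not approved.
Series C: 2/3 of 1147062 = 764708; 764,708 required, 764,708 in favor — approved.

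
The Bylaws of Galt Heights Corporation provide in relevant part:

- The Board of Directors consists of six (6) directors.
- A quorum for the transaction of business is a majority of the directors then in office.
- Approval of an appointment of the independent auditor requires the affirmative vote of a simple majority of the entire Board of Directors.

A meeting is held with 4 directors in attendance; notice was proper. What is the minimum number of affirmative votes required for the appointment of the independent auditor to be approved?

The appointment of the independent auditor requires a majority of the entire Board of Directors (6).
A majority of 6 is 4.

4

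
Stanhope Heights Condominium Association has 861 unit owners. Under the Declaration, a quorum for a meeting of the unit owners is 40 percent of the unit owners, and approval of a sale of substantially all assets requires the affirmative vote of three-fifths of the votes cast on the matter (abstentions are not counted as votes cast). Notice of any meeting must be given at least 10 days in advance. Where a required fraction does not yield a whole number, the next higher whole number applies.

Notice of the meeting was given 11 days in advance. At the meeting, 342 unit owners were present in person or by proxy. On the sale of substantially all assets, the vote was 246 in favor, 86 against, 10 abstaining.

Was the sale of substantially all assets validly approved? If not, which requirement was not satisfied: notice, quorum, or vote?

Notice: 11 days given; 10 required. Satisfied.
Quorum: 40% of 861 = 344.40, rounded up to 345; 342 present. Not satisfied.
Vote: requires three-fifths of the votes cast (342 − 10 abstaining = 332); 3/5 of 332 = 199.20, rounded up to 200, so 200 needed; 246 in favor. Satisfied.

Invalid — quorum requirement not satisfied.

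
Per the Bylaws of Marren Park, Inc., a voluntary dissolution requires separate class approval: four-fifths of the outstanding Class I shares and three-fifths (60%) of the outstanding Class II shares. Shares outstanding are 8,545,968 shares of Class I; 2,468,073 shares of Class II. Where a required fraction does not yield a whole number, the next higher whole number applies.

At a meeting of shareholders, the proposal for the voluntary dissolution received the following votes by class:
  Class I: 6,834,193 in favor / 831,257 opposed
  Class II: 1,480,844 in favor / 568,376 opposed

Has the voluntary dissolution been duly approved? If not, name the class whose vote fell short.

Not approved — the Class I shares did not give the required vote.

Class I: 4/5 of 8545968 = 6836774.40, rounded up to 6836775; 6,836,775 required, 6,834,193 in favor — not approved.
Class II: 3/5 of 2468073 = 1480843.80, rounded up to 1480844; 1,480,844 required, 1,480,844 in favor — approved.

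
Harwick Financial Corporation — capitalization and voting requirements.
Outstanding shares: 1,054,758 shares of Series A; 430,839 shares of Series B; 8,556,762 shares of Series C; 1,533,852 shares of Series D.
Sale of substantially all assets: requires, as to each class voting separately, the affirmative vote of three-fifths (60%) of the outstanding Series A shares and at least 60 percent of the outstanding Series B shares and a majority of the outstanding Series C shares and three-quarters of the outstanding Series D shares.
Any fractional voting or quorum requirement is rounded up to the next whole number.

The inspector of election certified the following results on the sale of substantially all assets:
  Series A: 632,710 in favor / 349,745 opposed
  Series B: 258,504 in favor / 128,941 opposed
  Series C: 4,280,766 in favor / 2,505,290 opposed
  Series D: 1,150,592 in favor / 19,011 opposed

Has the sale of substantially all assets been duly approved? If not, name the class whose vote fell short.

Series A: 3/5 of 1054758 = 632854.80, rounded up to 632855; 632,855 required, 632,710 in favor — not approved.
Series B: 3/5 of 430839 = 258503.40, rounded up to 258504; 258,504 required, 258,504 in favor — approved.
Series C: a majority of 8556762 is 4278382; 4,278,382 required, 4,280,766 in favor — approved.
Series D: 3/4 of 1533852 = 1150389; 1,150,389 required, 1,150,592 in favor — approved.

Not approved — the Series A shares did not give the required vote.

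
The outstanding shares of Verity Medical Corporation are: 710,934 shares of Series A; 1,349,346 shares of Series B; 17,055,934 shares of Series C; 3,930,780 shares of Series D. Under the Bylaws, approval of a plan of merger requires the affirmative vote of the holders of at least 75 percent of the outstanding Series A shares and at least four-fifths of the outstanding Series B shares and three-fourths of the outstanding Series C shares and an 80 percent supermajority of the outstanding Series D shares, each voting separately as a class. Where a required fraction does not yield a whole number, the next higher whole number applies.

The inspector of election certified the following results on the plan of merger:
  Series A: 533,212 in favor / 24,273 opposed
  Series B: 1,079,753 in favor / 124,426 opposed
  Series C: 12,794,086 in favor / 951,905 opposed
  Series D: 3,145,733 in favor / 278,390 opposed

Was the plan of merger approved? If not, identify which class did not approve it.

Series A: 3/4 of 710934 = 533200.50, rounded up to 533201; 533,201 required, 533,212 in favor — approved.
Series B: 4/5 of 1349346 = 1079476.80, rounded up to 1079477; 1,079,477 required, 1,079,753 in favor — approved.
Series C: 3/4 of 17055934 = 12791950.50, rounded up to 12791951; 12,791,951 required, 12,794,086 in favor — approved.
Series D: 4/5 of 3930780 = 3144624; 3,144,624 required, 3,145,733 in favor — approved.

Approved — every class gave the required vote.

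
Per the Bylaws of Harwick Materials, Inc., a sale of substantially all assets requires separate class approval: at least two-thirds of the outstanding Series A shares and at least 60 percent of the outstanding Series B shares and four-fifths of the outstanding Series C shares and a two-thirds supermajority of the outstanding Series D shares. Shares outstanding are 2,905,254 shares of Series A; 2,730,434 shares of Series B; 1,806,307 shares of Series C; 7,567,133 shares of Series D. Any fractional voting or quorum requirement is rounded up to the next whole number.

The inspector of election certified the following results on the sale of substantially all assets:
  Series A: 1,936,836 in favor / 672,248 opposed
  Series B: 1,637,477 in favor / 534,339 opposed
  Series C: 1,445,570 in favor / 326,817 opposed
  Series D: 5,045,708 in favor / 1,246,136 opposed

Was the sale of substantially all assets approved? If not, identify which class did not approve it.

Not approved — the Series B shares did not give the required vote.

Series A: 2/3 of 2905254 = 1936836; 1,936,836 required, 1,936,836 in favor — approved.
Series B: 3/5 of 2730434 = 1638260.40, rounded up to 1638261; 1,638,261 required, 1,637,477 in favor — not approved.
Series C: 4/5 of 1806307 = 1445045.60, rounded up to 1445046; 1,445,046 required, 1,445,570 in favor — approved.
Series D: 2/3 of 7567133 = 5044755.33, rounded up to 5044756; 5,044,756 required, 5,045,708 in favor — approved.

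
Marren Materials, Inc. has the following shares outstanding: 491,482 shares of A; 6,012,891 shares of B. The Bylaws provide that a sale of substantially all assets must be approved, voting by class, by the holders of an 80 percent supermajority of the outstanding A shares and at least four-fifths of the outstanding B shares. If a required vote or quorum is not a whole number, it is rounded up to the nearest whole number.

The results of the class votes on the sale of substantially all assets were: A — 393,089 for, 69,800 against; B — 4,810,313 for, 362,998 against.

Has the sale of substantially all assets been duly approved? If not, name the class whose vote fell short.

A: 4/5 of 491482 = 393185.60, rounded up to 393186; 393,186 required, 393,089 in favor — not approved.
B: 4/5 of 6012891 = 4810312.80, rounded up to 4810313; 4,810,313 required, 4,810,313 in favor — approved.

Not approved — the A shares did not give the required vote.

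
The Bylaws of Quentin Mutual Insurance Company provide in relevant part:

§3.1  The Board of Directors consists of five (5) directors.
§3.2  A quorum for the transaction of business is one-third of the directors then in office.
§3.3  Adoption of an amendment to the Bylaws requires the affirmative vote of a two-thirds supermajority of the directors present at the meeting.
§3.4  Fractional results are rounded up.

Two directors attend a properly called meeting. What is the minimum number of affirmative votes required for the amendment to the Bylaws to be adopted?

The amendment to the Bylaws requires two-thirds of the directors present (2).
2/3 of 2 = 1.33, rounded up to 2.

2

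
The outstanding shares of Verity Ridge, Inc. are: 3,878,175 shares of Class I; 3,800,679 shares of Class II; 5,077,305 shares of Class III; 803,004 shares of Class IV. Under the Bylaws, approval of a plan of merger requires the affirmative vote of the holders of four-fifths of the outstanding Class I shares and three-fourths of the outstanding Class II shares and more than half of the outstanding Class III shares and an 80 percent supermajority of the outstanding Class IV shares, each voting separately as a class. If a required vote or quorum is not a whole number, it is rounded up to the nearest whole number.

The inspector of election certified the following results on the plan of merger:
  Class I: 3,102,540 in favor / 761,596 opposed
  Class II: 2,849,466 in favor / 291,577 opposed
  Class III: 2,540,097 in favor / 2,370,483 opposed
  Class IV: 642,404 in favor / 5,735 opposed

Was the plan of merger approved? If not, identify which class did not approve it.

Not approved — the Class II shares did not give the required vote.

Class I: 4/5 of 3878175 = 3102540; 3,102,540 required, 3,102,540 in favor — approved.
Class II: 3/4 of 3800679 = 2850509.25, rounded up to 2850510; 2,850,510 required, 2,849,466 in favor — not approved.
Class III: a majority of 5077305 is 2538653; 2,538,653 required, 2,540,097 in favor — approved.
Class IV: 4/5 of 803004 = 642403.20, rounded up to 642404; 642,404 required, 642,404 in favor — approved.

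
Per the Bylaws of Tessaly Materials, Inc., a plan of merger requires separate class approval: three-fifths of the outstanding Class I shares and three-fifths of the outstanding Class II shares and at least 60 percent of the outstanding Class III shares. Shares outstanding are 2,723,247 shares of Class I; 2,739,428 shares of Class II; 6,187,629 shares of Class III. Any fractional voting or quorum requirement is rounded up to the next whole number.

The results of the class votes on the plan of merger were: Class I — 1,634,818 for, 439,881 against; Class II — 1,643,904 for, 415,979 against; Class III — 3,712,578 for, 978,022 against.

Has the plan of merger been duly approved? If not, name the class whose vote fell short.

Approved — every class gave the required vote.

Class I: 3/5 of 2723247 = 1633948.20, rounded up to 1633949; 1,633,949 required, 1,634,818 in favor — approved.
Class II: 3/5 of 2739428 = 1643656.80, rounded up to 1643657; 1,643,657 required, 1,643,904 in favor — approved.
Class III: 3/5 of 6187629 = 3712577.40, rounded up to 3712578; 3,712,578 required, 3,712,578 in favor — approved.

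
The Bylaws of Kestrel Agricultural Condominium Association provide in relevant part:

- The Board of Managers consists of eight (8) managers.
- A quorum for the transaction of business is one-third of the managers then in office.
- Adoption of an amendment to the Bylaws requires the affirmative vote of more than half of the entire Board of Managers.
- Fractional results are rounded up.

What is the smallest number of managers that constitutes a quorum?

3

1/3 of 8 = 2.67, rounded up to 3.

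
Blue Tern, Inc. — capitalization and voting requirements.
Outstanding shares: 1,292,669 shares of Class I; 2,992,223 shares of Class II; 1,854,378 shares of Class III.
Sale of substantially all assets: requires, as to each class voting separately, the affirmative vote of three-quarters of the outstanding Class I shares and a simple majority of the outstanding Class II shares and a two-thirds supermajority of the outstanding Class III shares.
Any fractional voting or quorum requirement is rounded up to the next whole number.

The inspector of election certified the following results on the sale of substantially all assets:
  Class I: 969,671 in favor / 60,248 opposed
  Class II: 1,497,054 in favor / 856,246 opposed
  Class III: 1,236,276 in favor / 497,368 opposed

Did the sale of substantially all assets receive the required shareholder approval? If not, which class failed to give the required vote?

Approved — every class gave the required vote.

Class I: 3/4 of 1292669 = 969501.75, rounded up to 969502; 969,502 required, 969,671 in favor — approved.
Class II: a majority of 2992223 is 1496112; 1,496,112 required, 1,497,054 in favor — approved.
Class III: 2/3 of 1854378 = 1236252; 1,236,252 required, 1,236,276 in favor — approved.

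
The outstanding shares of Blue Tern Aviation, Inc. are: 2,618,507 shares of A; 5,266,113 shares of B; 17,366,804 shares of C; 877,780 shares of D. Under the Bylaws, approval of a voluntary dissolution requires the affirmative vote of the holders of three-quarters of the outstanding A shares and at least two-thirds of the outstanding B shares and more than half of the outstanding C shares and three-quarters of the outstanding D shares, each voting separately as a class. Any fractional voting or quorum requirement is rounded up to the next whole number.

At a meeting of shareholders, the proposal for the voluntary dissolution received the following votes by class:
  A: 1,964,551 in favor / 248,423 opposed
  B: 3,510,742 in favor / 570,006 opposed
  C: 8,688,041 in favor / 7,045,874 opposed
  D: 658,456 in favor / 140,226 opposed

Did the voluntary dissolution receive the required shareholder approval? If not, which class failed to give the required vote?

A: 3/4 of 2618507 = 1963880.25, rounded up to 1963881; 1,963,881 required, 1,964,551 in favor — approved.
B: 2/3 of 5266113 = 3510742; 3,510,742 required, 3,510,742 in favor — approved.
C: a majority of 17366804 is 8683403; 8,683,403 required, 8,688,041 in favor — approved.
D: 3/4 of 877780 = 658335; 658,335 required, 658,456 in favor — approved.

Approved — every class gave the required vote.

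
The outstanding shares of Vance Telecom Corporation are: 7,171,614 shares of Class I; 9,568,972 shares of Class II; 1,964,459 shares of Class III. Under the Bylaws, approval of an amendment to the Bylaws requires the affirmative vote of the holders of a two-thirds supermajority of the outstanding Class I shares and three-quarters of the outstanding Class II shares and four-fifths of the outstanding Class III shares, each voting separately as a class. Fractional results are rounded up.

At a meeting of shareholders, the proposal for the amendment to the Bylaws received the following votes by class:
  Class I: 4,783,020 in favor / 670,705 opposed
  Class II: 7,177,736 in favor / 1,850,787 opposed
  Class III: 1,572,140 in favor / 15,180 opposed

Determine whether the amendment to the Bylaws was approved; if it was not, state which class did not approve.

Approved — every class gave the required vote.

Class I: 2/3 of 7171614 = 4781076; 4,781,076 required, 4,783,020 in favor — approved.
Class II: 3/4 of 9568972 = 7176729; 7,176,729 required, 7,177,736 in favor — approved.
Class III: 4/5 of 1964459 = 1571567.20, rounded up to 1571568; 1,571,568 required, 1,572,140 in favor — approved.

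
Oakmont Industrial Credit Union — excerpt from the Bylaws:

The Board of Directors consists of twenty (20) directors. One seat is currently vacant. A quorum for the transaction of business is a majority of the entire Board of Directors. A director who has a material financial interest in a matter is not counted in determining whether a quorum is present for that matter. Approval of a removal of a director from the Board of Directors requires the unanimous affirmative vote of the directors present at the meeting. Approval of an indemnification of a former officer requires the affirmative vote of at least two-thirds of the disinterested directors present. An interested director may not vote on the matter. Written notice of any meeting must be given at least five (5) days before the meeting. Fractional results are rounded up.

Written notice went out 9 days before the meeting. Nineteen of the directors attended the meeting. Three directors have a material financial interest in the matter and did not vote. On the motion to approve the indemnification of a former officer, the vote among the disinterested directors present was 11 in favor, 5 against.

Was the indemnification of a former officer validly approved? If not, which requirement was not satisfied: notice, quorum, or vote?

Notice: 9 days given; 5 required (9 ≥ 5). Satisfied.
Quorum: 19 present, but the 3 interested directors do not count, leaving 16. Quorum is 11. Satisfied.
Vote: the indemnification of a former officer requires two-thirds of the disinterested directors present (19 − 3 = 16). 2/3 of 16 = 10.67, rounded up to 11, so 11 affirmative votes are needed; 11 voted in favor. Satisfied.

Valid — all requirements satisfied.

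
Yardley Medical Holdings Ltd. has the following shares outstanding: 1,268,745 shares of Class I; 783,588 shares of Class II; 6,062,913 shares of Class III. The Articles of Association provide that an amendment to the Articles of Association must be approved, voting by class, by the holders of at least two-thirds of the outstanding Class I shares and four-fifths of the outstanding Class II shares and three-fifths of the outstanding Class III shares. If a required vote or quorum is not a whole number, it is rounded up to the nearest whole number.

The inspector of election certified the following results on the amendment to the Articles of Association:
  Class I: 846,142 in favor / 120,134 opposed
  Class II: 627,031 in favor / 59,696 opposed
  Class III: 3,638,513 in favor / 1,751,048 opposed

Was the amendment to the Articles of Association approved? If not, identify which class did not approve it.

Class I: 2/3 of 1268745 = 845830; 845,830 required, 846,142 in favor — approved.
Class II: 4/5 of 783588 = 626870.40, rounded up to 626871; 626,871 required, 627,031 in favor — approved.
Class III: 3/5 of 6062913 = 3637747.80, rounded up to 3637748; 3,637,748 required, 3,638,513 in favor — approved.

Approved — every class gave the required vote.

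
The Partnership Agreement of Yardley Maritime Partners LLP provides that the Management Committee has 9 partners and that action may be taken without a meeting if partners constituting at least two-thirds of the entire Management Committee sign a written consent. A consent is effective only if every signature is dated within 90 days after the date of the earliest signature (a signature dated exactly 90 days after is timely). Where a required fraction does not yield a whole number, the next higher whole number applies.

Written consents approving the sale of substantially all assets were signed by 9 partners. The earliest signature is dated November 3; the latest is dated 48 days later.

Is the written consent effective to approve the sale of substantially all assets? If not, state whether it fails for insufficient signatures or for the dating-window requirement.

Signatures required: at least two-thirds of 9 — 2/3 of 9 = 6, so 6 needed; 9 signed. Sufficient.
Dating window: the latest signature is 48 days after the earliest; the limit is 90 days. Within the window.

Effective — both the signature and dating-window requirements are satisfied.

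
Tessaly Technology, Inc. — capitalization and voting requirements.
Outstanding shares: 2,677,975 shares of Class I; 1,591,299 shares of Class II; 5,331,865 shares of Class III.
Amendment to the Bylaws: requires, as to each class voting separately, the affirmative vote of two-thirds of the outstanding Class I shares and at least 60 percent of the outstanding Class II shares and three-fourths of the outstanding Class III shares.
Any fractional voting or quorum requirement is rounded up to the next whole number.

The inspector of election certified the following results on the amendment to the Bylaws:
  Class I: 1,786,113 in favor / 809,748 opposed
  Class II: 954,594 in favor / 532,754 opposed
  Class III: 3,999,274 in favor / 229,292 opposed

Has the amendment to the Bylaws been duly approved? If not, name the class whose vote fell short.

Class I: 2/3 of 2677975 = 1785316.67, rounded up to 1785317; 1,785,317 required, 1,786,113 in favor — approved.
Class II: 3/5 of 1591299 = 954779.40, rounded up to 954780; 954,780 required, 954,594 in favor — not approved.
Class III: 3/4 of 5331865 = 3998898.75, rounded up to 3998899; 3,998,899 required, 3,999,274 in favor — approved.

Not approved — the Class II shares did not give the required vote.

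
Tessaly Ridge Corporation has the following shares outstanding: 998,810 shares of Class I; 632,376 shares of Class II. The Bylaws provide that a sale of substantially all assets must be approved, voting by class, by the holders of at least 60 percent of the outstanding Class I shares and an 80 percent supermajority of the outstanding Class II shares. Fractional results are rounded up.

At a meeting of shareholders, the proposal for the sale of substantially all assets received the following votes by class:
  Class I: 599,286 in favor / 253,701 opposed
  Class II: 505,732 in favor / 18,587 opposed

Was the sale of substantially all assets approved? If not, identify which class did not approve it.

Not approved — the Class II shares did not give the required vote.

Class I: 3/5 of 998810 = 599286; 599,286 required, 599,286 in favor — approved.
Class II: 4/5 of 632376 = 505900.80, rounded up to 505901; 505,901 required, 505,732 in favor — not approved.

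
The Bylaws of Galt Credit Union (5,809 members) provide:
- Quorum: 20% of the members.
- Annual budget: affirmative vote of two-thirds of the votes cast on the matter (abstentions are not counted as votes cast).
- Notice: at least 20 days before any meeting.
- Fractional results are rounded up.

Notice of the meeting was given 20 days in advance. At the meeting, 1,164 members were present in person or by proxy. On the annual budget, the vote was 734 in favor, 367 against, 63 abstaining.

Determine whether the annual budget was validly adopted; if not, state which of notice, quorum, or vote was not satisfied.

Valid — all requirements satisfied.

Notice: 20 days given; 20 required. Satisfied.
Quorum: 20% of 5,809 = 1,161.80, rounded up to 1,162; 1,164 present. Satisfied.
Vote: requires two-thirds of the votes cast (1,164 − 63 abstaining = 1,101); 2/3 of 1101 = 734, so 734 needed; 734 in favor. Satisfied.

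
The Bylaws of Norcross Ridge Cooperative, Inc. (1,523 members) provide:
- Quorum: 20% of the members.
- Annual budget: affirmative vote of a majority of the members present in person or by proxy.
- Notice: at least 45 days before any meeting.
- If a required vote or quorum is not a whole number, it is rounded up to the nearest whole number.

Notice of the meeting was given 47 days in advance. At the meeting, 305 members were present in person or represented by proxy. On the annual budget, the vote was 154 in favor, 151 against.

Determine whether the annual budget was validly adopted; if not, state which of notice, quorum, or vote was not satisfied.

Notice: 47 days given; 45 required. Satisfied.
Quorum: 20% of 1,523 = 304.60, rounded up to 305; 305 present. Satisfied.
Vote: requires a majority of those present (305); a majority of 305 is 153, so 153 needed; 154 in favor. Satisfied.

Valid — all requirements satisfied.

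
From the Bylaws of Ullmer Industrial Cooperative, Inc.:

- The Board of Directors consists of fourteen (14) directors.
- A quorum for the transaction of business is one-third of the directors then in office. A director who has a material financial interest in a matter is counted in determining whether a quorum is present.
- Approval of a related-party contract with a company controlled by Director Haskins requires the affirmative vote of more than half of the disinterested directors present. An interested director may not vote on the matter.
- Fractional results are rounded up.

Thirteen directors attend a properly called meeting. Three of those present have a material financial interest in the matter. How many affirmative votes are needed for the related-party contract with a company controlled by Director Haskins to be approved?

6

The related-party contract with a company controlled by Director Haskins requires a majority of the disinterested directors present (13 − 3 = 10).
A majority of 10 is 6.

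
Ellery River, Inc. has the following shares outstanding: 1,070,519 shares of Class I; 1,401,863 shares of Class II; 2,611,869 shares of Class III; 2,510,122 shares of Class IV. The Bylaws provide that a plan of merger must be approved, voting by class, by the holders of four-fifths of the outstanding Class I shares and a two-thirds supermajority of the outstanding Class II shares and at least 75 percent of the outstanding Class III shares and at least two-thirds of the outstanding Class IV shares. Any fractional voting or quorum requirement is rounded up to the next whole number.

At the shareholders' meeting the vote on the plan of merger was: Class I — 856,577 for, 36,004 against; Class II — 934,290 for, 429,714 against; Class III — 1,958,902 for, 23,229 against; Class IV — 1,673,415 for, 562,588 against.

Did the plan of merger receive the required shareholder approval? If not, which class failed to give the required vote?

Not approved — the Class II shares did not give the required vote.

Class I: 4/5 of 1070519 = 856415.20, rounded up to 856416; 856,416 required, 856,577 in favor — approved.
Class II: 2/3 of 1401863 = 934575.33, rounded up to 934576; 934,576 required, 934,290 in favor — not approved.
Class III: 3/4 of 2611869 = 1958901.75, rounded up to 1958902; 1,958,902 required, 1,958,902 in favor — approved.
Class IV: 2/3 of 2510122 = 1673414.67, rounded up to 1673415; 1,673,415 required, 1,673,415 in favor — approved.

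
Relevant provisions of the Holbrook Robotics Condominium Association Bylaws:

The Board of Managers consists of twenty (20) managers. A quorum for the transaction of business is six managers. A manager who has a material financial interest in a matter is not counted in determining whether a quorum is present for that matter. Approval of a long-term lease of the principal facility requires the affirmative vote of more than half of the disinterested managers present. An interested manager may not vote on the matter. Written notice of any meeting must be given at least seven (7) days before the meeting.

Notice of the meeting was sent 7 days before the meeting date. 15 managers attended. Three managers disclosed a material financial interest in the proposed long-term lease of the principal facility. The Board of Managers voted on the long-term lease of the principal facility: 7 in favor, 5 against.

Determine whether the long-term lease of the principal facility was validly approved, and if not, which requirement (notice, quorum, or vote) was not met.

Valid — all requirements satisfied.

Notice: 7 days given; 7 required (7 ≥ 7). Satisfied.
Quorum: 15 present, but the 3 interested managers do not count, leaving 12. Quorum is 6. Satisfied.
Vote: the long-term lease of the principal facility requires a majority of the disinterested managers present (15 − 3 = 12). A majority of 12 is 7, so 7 affirmative votes are needed; 7 voted in favor. Satisfied.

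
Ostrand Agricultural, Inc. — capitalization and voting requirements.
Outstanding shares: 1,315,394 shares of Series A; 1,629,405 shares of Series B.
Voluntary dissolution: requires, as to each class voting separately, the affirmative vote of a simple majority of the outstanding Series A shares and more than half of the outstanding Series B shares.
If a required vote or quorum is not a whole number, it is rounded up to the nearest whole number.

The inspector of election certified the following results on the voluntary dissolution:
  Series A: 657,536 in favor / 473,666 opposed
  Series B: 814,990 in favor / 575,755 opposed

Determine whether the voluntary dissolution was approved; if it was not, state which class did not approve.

Series A: a majority of 1315394 is 657698; 657,698 required, 657,536 in favor — not approved.
Series B: a majority of 1629405 is 814703; 814,703 required, 814,990 in favor — approved.

Not approved — the Series A shares did not give the required vote.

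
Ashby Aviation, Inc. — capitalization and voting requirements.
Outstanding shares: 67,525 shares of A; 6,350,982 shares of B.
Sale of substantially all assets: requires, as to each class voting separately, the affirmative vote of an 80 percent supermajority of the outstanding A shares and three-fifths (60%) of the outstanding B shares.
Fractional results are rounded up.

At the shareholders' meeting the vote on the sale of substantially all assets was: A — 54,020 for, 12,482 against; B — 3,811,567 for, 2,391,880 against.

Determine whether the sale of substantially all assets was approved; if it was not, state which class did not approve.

A: 4/5 of 67525 = 54020; 54,020 required, 54,020 in favor — approved.
B: 3/5 of 6350982 = 3810589.20, rounded up to 3810590; 3,810,590 required, 3,811,567 in favor — approved.

Approved — every class gave the required vote.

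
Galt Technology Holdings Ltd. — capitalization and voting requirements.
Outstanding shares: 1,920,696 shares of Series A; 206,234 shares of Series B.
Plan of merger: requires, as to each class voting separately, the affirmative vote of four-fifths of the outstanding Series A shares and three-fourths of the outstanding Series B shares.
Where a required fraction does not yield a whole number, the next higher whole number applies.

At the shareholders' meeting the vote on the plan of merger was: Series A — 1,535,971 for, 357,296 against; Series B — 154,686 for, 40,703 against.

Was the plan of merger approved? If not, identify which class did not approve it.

Series A: 4/5 of 1920696 = 1536556.80, rounded up to 1536557; 1,536,557 required, 1,535,971 in favor — not approved.
Series B: 3/4 of 206234 = 154675.50, rounded up to 154676; 154,676 required, 154,686 in favor — approved.

Not approved — the Series A shares did not give the required vote.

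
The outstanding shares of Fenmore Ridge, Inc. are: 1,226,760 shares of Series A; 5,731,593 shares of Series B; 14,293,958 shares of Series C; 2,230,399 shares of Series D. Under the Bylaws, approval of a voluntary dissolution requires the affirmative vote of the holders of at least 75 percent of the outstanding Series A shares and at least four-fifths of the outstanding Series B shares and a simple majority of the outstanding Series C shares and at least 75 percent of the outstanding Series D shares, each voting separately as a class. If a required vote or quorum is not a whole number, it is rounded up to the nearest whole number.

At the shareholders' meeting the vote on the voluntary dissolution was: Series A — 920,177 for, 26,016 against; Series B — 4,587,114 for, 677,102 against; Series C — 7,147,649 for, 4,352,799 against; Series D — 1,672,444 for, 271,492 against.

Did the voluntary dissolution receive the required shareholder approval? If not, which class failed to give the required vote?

Not approved — the Series D shares did not give the required vote.

Series A: 3/4 of 1226760 = 920070; 920,070 required, 920,177 in favor — approved.
Series B: 4/5 of 5731593 = 4585274.40, rounded up to 4585275; 4,585,275 required, 4,587,114 in favor — approved.
Series C: a majority of 14293958 is 7146980; 7,146,980 required, 7,147,649 in favor — approved.
Series D: 3/4 of 2230399 = 1672799.25, rounded up to 1672800; 1,672,800 required, 1,672,444 in favor — not approved.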